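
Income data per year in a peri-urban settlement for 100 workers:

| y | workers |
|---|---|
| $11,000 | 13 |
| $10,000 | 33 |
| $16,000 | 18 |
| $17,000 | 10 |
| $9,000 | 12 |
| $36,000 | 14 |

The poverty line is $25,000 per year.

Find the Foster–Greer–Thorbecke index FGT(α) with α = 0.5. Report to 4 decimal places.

Incomes under z: 12×$9,000, 33×$10,000, 13×$11,000, 18×$16,000, 10×$17,000 (q = 86 of N = 100).
Gap ratios (z−y)/z: (25000−9000)/25000 = 0.6400 (×12); (25000−10000)/25000 = 0.6000 (×33); (25000−11000)/25000 = 0.5600 (×13); (25000−16000)/25000 = 0.3600 (×18); (25000−17000)/25000 = 0.3200 (×10).
Raised to α = 0.5: 0.80000 (×12); 0.77460 (×33); 0.74833 (×13); 0.60000 (×18); 0.56569 (×10).
Sum = 61.346854; FGT(0.5) = 61.346854 / 100 = 0.6135.

0.6135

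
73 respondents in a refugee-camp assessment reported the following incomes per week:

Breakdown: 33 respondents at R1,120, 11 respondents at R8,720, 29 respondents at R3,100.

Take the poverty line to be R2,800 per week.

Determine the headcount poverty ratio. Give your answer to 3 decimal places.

0.452

33 of the 73 respondents have income below R2,800.
H = 33/73 = 0.452.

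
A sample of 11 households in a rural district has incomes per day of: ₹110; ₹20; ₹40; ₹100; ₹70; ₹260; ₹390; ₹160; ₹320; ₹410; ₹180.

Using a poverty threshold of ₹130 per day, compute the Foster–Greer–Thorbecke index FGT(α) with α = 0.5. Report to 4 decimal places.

Incomes under z: ₹20, ₹40, ₹70, ₹100, ₹110 (q = 5 of N = 11).
Shortfall ratios: (130−20)/130 = 0.8462; (130−40)/130 = 0.6923; (130−70)/130 = 0.4615; (130−100)/130 = 0.2308; (130−110)/130 = 0.1538.
Raised to α = 0.5: 0.91987; 0.83205; 0.67937; 0.48038; 0.39223.
Sum = 3.303899; FGT(0.5) = 3.303899 / 11 = 0.3004.

0.3004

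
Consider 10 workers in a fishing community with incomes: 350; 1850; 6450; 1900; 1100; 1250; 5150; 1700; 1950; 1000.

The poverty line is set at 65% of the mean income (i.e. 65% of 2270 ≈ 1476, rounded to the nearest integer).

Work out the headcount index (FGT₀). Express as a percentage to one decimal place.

4 of the 10 workers have income below 1476.
H = 4/10 = 40.0%.

40.0%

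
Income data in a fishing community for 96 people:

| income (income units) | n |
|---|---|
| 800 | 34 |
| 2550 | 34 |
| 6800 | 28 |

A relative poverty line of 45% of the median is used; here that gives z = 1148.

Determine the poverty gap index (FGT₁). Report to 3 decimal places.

0.107

Below the line: 34×800 (q = 34 of N = 96).
Shortfall ratios: (1148−800)/1148 = 0.3031 (×34).
Σ = 10.306620. Dividing by the full population N = 96 gives P₁ = 0.107.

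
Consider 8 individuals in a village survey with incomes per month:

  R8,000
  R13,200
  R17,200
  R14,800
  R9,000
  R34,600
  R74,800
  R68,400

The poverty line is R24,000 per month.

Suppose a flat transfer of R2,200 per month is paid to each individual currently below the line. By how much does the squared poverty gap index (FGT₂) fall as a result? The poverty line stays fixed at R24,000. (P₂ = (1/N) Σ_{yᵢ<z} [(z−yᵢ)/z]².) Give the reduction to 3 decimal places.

0.050

Before: below the line — R8,000, R9,000, R13,200, R14,800, R17,200; squared poverty gap index (FGT₂) = 0.15810.
After the R2,200 transfer: below the line — R10,200, R11,200, R15,400, R17,000, R19,400; squared poverty gap index (FGT₂) = 0.10816.
Reduction = 0.15810 − 0.10816 = 0.050.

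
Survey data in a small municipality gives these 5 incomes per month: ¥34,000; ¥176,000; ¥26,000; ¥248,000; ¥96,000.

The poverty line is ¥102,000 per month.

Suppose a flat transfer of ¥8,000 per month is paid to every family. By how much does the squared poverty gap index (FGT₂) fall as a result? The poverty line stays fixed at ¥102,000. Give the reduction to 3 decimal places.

Before: below the line — ¥26,000, ¥34,000, ¥96,000; squared poverty gap index (FGT₂) = 0.20062.
After the ¥8,000 transfer: below the line — ¥34,000, ¥42,000; squared poverty gap index (FGT₂) = 0.15809.
Reduction = 0.20062 − 0.15809 = 0.043.

0.043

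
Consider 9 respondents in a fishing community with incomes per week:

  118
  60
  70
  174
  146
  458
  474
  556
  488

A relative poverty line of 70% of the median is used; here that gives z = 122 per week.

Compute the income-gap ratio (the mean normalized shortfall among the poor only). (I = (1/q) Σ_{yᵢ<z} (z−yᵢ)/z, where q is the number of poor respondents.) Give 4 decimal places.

Incomes under z: 60, 70, 118 (q = 3 of N = 9).
Relative gaps: 0.5082, 0.4262, 0.0328; sum = 0.967213.
I averages over the q = 3 poor units only: 0.967213 / 3 = 0.3224.

0.3224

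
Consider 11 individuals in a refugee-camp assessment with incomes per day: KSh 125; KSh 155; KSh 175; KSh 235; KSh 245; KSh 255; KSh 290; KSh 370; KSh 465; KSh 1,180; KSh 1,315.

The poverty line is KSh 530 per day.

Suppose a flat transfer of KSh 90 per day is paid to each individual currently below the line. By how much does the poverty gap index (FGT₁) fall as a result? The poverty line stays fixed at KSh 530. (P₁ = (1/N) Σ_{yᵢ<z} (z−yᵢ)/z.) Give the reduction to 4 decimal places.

0.1346

Before: below the line — KSh 125, KSh 155, KSh 175, KSh 235, KSh 245, KSh 255, KSh 290, KSh 370, KSh 465; poverty gap index (FGT₁) = 0.421098.
After the KSh 90 transfer: below the line — KSh 215, KSh 245, KSh 265, KSh 325, KSh 335, KSh 345, KSh 380, KSh 460; poverty gap index (FGT₁) = 0.286449.
Reduction = 0.421098 − 0.286449 = 0.1346.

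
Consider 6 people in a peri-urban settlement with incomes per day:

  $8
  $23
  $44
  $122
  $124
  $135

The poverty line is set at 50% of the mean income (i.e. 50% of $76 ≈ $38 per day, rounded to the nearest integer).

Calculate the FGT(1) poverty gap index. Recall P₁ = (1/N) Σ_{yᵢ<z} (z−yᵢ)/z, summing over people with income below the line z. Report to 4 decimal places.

Incomes under z: $8, $23 (q = 2 of N = 6).
Shortfall ratios: (38−8)/38 = 0.7895; (38−23)/38 = 0.3947.
Σ = 1.184211. Dividing by the full population N = 6 gives P₁ = 0.1974.

0.1974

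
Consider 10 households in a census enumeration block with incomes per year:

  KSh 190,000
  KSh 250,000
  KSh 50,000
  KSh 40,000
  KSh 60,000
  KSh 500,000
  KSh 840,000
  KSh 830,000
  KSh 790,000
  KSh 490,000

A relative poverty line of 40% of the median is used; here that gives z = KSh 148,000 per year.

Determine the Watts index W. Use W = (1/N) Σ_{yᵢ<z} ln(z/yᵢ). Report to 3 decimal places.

Below the line: KSh 40,000, KSh 50,000, KSh 60,000 (q = 3 of N = 10).
Log shortfalls: ln(148000/40000) = 1.3083; ln(148000/50000) = 1.0852; ln(148000/60000) = 0.9029.
W = 3.296390 / 10 = 0.330.

0.330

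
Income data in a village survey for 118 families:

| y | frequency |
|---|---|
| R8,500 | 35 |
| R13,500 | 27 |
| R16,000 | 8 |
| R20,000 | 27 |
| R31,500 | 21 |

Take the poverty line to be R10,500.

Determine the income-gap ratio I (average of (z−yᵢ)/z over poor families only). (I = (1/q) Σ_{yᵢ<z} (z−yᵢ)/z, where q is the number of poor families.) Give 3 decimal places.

0.190

Below z: 35×R8,500 (q = 35 of N = 118).
Relative gaps: 0.1905 (×35); sum = 6.666667.
The income-gap ratio divides by q (the poor only): 6.666667 / 35 = 0.190.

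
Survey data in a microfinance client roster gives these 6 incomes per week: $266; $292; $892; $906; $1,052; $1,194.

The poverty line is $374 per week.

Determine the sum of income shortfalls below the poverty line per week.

$190

Poor units: $266, $292 (q = 2 of N = 6).
Individual gaps: 374−266 = 108; 374−292 = 82.
Aggregate gap = $190.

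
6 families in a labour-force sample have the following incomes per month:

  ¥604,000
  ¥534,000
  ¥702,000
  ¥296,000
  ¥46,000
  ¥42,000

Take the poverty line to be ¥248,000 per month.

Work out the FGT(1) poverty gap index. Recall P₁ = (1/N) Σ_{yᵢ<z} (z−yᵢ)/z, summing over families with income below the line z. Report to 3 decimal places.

Below z: ¥42,000, ¥46,000 (q = 2 of N = 6).
Gap ratios (z−y)/z: (248000−42000)/248000 = 0.8306; (248000−46000)/248000 = 0.8145.
Σ = 1.645161. Dividing by the full population N = 6 gives P₁ = 0.274.

0.274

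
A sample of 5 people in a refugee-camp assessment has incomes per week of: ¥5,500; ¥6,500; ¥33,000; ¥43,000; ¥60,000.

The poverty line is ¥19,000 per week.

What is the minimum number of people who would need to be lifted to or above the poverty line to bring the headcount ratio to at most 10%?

2

Currently q = 2 of N = 5 are below the line (H = 0.400).
A headcount ratio of at most 10% allows at most ⌊0.10 × 5⌋ = 0 poor people.
So at least 2 − 0 = 2 must be lifted.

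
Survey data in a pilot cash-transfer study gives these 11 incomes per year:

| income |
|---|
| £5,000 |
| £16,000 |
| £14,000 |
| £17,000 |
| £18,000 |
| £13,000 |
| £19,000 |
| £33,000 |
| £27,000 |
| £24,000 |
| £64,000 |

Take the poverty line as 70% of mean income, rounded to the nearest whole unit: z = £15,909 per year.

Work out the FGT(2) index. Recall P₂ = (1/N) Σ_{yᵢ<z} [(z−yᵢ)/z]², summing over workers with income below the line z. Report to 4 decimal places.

0.0471

Poor units: £5,000, £13,000, £14,000 (q = 3 of N = 11).
Relative gaps: (15909−5000)/15909 = 0.6857; (15909−13000)/15909 = 0.1829; (15909−14000)/15909 = 0.1200.
Squared: 0.4702; 0.0334; 0.0144.
Sum = 0.518035; P₂ = 0.518035 / 11 = 0.0471.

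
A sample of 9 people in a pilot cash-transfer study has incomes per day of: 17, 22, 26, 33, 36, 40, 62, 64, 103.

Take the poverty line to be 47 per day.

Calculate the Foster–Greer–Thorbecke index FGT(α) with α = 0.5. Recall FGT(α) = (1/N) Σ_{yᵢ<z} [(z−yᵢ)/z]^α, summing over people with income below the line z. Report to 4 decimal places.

0.4014

Poor units: 17, 22, 26, 33, 36, 40 (q = 6 of N = 9).
Shortfall ratios: (47−17)/47 = 0.6383; (47−22)/47 = 0.5319; (47−26)/47 = 0.4468; (47−33)/47 = 0.2979; (47−36)/47 = 0.2340; (47−40)/47 = 0.1489.
Raised to α = 0.5: 0.79894; 0.72932; 0.66844; 0.54578; 0.48378; 0.38592.
Sum = 3.612177; FGT(0.5) = 3.612177 / 9 = 0.4014.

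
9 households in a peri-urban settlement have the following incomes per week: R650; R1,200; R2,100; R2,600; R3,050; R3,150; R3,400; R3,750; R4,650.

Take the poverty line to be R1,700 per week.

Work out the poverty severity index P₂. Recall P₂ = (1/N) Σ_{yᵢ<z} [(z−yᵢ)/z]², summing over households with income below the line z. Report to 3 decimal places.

0.052

Poor units: R650, R1,200 (q = 2 of N = 9).
Relative gaps: (1700−650)/1700 = 0.6176; (1700−1200)/1700 = 0.2941.
Squared: 0.3815; 0.0865.
Sum = 0.467993; P₂ = 0.467993 / 9 = 0.052.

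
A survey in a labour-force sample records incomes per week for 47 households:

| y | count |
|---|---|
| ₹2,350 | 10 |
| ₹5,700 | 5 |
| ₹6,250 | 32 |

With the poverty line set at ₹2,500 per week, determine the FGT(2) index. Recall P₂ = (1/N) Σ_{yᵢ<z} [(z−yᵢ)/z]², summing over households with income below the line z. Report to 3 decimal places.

0.001

Poor units: 10×₹2,350 (q = 10 of N = 47).
Relative gaps: (2500−2350)/2500 = 0.0600 (×10).
Squared: 0.0036 (×10).
Sum = 0.036000; P₂ = 0.036000 / 47 = 0.001.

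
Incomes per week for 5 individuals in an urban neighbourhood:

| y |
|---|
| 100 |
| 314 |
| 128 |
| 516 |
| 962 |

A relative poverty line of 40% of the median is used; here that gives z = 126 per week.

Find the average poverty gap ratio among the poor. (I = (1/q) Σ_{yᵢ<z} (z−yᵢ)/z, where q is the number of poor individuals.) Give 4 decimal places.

Poor units: 100 (q = 1 of N = 5).
Shortfall ratios (z−y)/z: 0.2063; sum = 0.206349.
The income-gap ratio divides by q (the poor only): 0.206349 / 1 = 0.2063.

0.2063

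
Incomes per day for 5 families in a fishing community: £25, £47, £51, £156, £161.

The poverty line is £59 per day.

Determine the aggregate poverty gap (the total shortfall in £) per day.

Incomes under z: £25, £47, £51 (q = 3 of N = 5).
Individual gaps: 59−25 = 34; 59−47 = 12; 59−51 = 8.
Aggregate gap = £54.

£54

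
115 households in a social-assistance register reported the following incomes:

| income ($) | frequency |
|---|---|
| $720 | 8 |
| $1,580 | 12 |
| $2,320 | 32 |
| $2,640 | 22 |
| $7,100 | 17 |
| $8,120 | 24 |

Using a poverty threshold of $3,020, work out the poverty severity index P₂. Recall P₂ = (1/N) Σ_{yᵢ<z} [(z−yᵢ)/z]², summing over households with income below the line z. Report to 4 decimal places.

Below the line: 8×$720, 12×$1,580, 32×$2,320, 22×$2,640 (q = 74 of N = 115).
Shortfall ratios: (3020−720)/3020 = 0.7616 (×8); (3020−1580)/3020 = 0.4768 (×12); (3020−2320)/3020 = 0.2318 (×32); (3020−2640)/3020 = 0.1258 (×22).
Squared: 0.5800 (×8); 0.2274 (×12); 0.0537 (×32); 0.0158 (×22).
Sum = 9.435990; P₂ = 9.435990 / 115 = 0.0821.

0.0821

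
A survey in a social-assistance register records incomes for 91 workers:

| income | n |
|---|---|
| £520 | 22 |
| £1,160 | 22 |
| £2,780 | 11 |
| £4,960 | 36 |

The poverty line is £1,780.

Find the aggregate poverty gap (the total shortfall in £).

£41,360

Below z: 22×£520, 22×£1,160 (q = 44 of N = 91).
Individual gaps: 22×(1780−520) = 27720; 22×(1780−1160) = 13640.
Aggregate gap = £41,360.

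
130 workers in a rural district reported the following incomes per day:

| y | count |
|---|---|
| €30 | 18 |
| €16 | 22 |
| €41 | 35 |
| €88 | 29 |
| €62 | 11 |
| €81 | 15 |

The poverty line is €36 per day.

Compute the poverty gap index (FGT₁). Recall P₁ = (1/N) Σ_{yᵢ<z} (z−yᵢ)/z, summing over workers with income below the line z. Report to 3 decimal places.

Poor units: 22×€16, 18×€30 (q = 40 of N = 130).
Shortfall ratios: (36−16)/36 = 0.5556 (×22); (36−30)/36 = 0.1667 (×18).
Sum of shortfalls = 15.222222; P₁ averages over all N: 15.222222 / 130 = 0.117.

0.117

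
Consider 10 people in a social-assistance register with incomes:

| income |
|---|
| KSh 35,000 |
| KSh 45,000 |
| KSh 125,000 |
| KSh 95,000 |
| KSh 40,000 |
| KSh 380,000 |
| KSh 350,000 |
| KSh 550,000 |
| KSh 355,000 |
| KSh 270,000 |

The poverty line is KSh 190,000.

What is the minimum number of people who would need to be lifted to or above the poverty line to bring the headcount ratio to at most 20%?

5 of the 10 people are poor, so H = 5/10 = 0.500.
A headcount ratio of at most 20% allows at most ⌊0.20 × 10⌋ = 2 poor people.
So at least 5 − 2 = 3 must be lifted.

3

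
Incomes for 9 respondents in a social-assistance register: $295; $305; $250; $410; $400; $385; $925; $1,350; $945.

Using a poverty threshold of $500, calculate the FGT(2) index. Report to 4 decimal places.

Poor units: $250, $295, $305, $385, $400, $410 (q = 6 of N = 9).
Relative gaps: (500−250)/500 = 0.5000; (500−295)/500 = 0.4100; (500−305)/500 = 0.3900; (500−385)/500 = 0.2300; (500−400)/500 = 0.2000; (500−410)/500 = 0.1800.
Squared: 0.2500; 0.1681; 0.1521; 0.0529; 0.0400; 0.0324.
Sum = 0.695500; P₂ = 0.695500 / 9 = 0.0773.

0.0773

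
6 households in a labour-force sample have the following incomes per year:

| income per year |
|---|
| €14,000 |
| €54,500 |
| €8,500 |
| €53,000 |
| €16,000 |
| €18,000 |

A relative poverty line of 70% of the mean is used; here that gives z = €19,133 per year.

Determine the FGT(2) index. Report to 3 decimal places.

0.069

Poor units: €8,500, €14,000, €16,000, €18,000 (q = 4 of N = 6).
Shortfall ratios: (19133−8500)/19133 = 0.5557; (19133−14000)/19133 = 0.2683; (19133−16000)/19133 = 0.1637; (19133−18000)/19133 = 0.0592.
Squared: 0.3088; 0.0720; 0.0268; 0.0035.
Sum = 0.411143; P₂ = 0.411143 / 6 = 0.069.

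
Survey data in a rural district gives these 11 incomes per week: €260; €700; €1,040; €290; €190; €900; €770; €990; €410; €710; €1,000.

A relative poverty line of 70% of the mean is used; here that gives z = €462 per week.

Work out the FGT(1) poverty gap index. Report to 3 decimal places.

Below the line: €190, €260, €290, €410 (q = 4 of N = 11).
Gap ratios (z−y)/z: (462−190)/462 = 0.5887; (462−260)/462 = 0.4372; (462−290)/462 = 0.3723; (462−410)/462 = 0.1126.
Sum of shortfalls = 1.510823; P₁ averages over all N: 1.510823 / 11 = 0.137.

0.137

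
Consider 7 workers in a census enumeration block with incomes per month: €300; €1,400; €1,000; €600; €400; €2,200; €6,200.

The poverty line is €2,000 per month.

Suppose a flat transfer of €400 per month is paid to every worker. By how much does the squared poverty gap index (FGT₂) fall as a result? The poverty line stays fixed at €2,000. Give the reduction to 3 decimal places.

0.151

Before: below the line — €300, €400, €600, €1,000, €1,400; squared poverty gap index (FGT₂) = 0.31321.
After the €400 transfer: below the line — €700, €800, €1,000, €1,400, €1,800; squared poverty gap index (FGT₂) = 0.16179.
Reduction = 0.31321 − 0.16179 = 0.151.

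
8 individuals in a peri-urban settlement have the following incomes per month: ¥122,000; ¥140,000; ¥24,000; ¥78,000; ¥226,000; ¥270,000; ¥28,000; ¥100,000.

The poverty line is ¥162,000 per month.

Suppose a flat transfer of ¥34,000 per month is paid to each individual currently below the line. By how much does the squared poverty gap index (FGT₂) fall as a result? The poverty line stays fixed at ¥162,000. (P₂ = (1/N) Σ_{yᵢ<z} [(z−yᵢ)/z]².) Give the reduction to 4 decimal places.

Before: below the line — ¥24,000, ¥28,000, ¥78,000, ¥100,000, ¥122,000, ¥140,000; squared poverty gap index (FGT₂) = 0.238073.
After the ¥34,000 transfer: below the line — ¥58,000, ¥62,000, ¥112,000, ¥134,000, ¥156,000; squared poverty gap index (FGT₂) = 0.114960.
Reduction = 0.238073 − 0.114960 = 0.1231.

0.1231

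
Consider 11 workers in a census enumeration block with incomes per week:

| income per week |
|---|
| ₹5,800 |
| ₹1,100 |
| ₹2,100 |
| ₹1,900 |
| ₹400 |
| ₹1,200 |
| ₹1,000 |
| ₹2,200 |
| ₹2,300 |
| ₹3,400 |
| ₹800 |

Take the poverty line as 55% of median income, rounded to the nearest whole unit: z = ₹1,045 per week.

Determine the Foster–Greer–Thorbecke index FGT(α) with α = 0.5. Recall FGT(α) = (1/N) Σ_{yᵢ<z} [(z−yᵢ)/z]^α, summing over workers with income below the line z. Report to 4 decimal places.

0.1343

Poor units: ₹400, ₹800, ₹1,000 (q = 3 of N = 11).
Relative gaps: (1045−400)/1045 = 0.6172; (1045−800)/1045 = 0.2344; (1045−1000)/1045 = 0.0431.
Raised to α = 0.5: 0.78564; 0.48420; 0.20751.
Sum = 1.477351; FGT(0.5) = 1.477351 / 11 = 0.1343.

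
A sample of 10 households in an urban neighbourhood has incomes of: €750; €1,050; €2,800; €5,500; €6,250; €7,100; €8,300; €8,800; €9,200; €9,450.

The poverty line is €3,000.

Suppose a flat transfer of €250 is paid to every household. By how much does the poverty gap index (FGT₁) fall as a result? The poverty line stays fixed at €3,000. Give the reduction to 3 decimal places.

Before: below the line — €750, €1,050, €2,800; poverty gap index (FGT₁) = 0.14667.
After the €250 transfer: below the line — €1,000, €1,300; poverty gap index (FGT₁) = 0.12333.
Reduction = 0.14667 − 0.12333 = 0.023.

0.023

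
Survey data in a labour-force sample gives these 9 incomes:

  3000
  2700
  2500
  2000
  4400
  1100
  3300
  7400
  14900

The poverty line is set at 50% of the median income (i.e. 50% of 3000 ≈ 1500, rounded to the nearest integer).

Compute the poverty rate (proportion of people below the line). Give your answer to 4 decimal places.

0.1111

1 of the 9 people have income below 1500.
H = 1/9 = 0.1111.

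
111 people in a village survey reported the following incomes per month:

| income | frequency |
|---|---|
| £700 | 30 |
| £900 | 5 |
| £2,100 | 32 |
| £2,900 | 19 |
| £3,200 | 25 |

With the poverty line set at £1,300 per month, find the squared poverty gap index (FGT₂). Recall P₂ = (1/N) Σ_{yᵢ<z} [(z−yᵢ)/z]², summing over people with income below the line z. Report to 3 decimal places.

0.062

Below z: 30×£700, 5×£900 (q = 35 of N = 111).
Gap ratios (z−y)/z: (1300−700)/1300 = 0.4615 (×30); (1300−900)/1300 = 0.3077 (×5).
Squared: 0.2130 (×30); 0.0947 (×5).
Sum = 6.863905; P₂ = 6.863905 / 111 = 0.062.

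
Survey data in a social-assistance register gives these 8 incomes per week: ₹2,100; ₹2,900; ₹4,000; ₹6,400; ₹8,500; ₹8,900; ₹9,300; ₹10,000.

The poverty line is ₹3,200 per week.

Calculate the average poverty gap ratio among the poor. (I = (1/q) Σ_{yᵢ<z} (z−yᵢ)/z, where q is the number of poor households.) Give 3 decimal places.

0.219

Poor units: ₹2,100, ₹2,900 (q = 2 of N = 8).
Relative gaps: 0.3438, 0.0938; sum = 0.437500.
I averages over the q = 2 poor units only: 0.437500 / 2 = 0.219.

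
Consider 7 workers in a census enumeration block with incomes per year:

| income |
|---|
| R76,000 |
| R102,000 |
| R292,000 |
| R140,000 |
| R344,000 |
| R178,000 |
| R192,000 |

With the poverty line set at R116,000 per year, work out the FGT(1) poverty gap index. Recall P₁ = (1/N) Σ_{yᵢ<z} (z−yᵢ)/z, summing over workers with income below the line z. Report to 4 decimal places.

Below z: R76,000, R102,000 (q = 2 of N = 7).
Gap ratios (z−y)/z: (116000−76000)/116000 = 0.3448; (116000−102000)/116000 = 0.1207.
Σ = 0.465517. Dividing by the full population N = 7 gives P₁ = 0.0665.

0.0665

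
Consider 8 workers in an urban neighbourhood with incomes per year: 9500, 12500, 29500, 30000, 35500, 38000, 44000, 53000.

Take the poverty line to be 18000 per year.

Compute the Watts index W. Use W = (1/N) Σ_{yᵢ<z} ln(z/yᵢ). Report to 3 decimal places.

Poor units: 9500, 12500 (q = 2 of N = 8).
Log shortfalls: ln(18000/9500) = 0.6391; ln(18000/12500) = 0.3646.
W = 1.003723 / 8 = 0.125.

0.125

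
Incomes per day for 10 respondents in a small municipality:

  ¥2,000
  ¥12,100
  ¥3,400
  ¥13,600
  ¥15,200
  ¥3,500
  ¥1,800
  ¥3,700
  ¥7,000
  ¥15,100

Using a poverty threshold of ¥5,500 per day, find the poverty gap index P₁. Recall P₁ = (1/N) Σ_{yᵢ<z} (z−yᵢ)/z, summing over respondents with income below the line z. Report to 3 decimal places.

0.238

Poor units: ¥1,800, ¥2,000, ¥3,400, ¥3,500, ¥3,700 (q = 5 of N = 10).
Relative gaps: (5500−1800)/5500 = 0.6727; (5500−2000)/5500 = 0.6364; (5500−3400)/5500 = 0.3818; (5500−3500)/5500 = 0.3636; (5500−3700)/5500 = 0.3273.
Σ = 2.381818. Dividing by the full population N = 10 gives P₁ = 0.238.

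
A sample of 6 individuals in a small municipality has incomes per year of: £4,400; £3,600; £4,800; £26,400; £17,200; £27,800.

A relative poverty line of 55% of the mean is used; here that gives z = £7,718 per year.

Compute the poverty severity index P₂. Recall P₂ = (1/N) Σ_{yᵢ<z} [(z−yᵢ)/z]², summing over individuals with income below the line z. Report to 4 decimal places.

0.1021

Incomes under z: £3,600, £4,400, £4,800 (q = 3 of N = 6).
Gap ratios (z−y)/z: (7718−3600)/7718 = 0.5336; (7718−4400)/7718 = 0.4299; (7718−4800)/7718 = 0.3781.
Squared: 0.2847; 0.1848; 0.1429.
Sum = 0.612444; P₂ = 0.612444 / 6 = 0.1021.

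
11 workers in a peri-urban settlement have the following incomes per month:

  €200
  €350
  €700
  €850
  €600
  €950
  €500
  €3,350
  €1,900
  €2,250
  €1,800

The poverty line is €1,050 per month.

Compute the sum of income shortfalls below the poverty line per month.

€3,200

Poor units: €200, €350, €500, €600, €700, €850, €950 (q = 7 of N = 11).
Individual gaps: 1050−200 = 850; 1050−350 = 700; 1050−500 = 550; 1050−600 = 450; 1050−700 = 350; 1050−850 = 200; 1050−950 = 100.
Aggregate gap = €3,200.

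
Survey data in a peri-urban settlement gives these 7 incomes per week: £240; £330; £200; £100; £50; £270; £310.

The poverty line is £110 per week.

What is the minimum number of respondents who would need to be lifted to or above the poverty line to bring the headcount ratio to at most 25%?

1

2 of the 7 respondents are poor, so H = 2/7 = 0.286.
A headcount ratio of at most 25% allows at most ⌊0.25 × 7⌋ = 1 poor respondents.
So at least 2 − 1 = 1 must be lifted.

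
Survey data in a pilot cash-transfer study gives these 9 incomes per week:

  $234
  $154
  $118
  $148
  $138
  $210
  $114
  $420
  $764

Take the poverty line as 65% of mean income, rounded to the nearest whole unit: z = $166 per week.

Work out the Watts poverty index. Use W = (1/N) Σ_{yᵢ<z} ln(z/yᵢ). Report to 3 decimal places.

0.121

Poor units: $114, $118, $138, $148, $154 (q = 5 of N = 9).
Log gaps: ln(166/114) = 0.3758; ln(166/118) = 0.3413; ln(166/138) = 0.1847; ln(166/148) = 0.1148; ln(166/154) = 0.0750.
W = 1.091637 / 9 = 0.121.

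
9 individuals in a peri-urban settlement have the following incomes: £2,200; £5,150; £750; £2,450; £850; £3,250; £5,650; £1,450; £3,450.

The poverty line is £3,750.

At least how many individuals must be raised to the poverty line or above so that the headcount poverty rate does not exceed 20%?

7 of the 9 individuals are poor, so H = 7/9 = 0.778.
A headcount ratio of at most 20% allows at most ⌊0.20 × 9⌋ = 1 poor individuals.
So at least 7 − 1 = 6 must be lifted.

6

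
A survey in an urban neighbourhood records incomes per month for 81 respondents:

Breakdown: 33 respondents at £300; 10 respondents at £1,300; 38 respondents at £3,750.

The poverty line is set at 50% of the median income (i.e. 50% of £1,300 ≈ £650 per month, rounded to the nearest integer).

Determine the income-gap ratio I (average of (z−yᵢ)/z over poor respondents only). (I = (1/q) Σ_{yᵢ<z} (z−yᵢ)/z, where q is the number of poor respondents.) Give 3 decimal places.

0.538

Below the line: 33×£300 (q = 33 of N = 81).
Shortfall ratios (z−y)/z: 0.5385 (×33); sum = 17.769231.
I averages over the q = 33 poor units only: 17.769231 / 33 = 0.538.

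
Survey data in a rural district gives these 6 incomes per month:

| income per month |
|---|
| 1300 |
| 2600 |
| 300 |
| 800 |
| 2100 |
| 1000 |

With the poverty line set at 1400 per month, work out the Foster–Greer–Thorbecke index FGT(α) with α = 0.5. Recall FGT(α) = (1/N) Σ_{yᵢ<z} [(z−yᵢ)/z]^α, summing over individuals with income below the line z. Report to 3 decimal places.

0.390

Below z: 300, 800, 1000, 1300 (q = 4 of N = 6).
Gap ratios (z−y)/z: (1400−300)/1400 = 0.7857; (1400−800)/1400 = 0.4286; (1400−1000)/1400 = 0.2857; (1400−1300)/1400 = 0.0714.
Raised to α = 0.5: 0.88641; 0.65465; 0.53452; 0.26726.
Sum = 2.342843; FGT(0.5) = 2.342843 / 6 = 0.390.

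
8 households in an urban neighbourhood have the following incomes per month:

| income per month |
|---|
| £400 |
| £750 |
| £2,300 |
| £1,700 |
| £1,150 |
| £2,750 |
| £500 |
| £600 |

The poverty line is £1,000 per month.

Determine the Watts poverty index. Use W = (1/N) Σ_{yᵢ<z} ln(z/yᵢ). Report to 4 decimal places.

0.3010

Incomes under z: £400, £500, £600, £750 (q = 4 of N = 8).
Log gaps: ln(1000/400) = 0.9163; ln(1000/500) = 0.6931; ln(1000/600) = 0.5108; ln(1000/750) = 0.2877.
W = 2.407946 / 8 = 0.3010.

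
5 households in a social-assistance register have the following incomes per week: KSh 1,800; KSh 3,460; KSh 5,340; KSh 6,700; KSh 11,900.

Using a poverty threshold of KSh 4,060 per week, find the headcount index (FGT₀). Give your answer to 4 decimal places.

0.4000

2 of the 5 households have income below KSh 4,060.
H = 2/5 = 0.4000.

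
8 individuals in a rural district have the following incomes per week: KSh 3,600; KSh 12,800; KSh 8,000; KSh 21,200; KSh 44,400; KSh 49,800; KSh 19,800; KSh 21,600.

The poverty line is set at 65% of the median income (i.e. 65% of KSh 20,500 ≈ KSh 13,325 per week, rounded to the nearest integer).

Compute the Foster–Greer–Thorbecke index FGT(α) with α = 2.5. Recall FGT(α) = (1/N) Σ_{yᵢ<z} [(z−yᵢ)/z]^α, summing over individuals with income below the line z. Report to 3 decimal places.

Below z: KSh 3,600, KSh 8,000, KSh 12,800 (q = 3 of N = 8).
Gap ratios (z−y)/z: (13325−3600)/13325 = 0.7298; (13325−8000)/13325 = 0.3996; (13325−12800)/13325 = 0.0394.
Raised to α = 2.5: 0.45505; 0.10096; 0.00031.
Sum = 0.556311; FGT(2.5) = 0.556311 / 8 = 0.070.

0.070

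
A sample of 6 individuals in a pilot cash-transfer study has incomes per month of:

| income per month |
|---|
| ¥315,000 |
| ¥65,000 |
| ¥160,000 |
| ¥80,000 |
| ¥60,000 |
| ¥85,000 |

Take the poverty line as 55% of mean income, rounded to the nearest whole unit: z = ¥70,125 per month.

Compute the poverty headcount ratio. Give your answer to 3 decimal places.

0.333

2 of the 6 individuals have income below ¥70,125.
H = 2/6 = 0.333.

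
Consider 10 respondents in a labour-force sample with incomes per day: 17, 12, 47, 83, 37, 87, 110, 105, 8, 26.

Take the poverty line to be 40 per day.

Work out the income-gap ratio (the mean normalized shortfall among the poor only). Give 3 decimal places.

Below the line: 8, 12, 17, 26, 37 (q = 5 of N = 10).
Relative gaps: 0.8000, 0.7000, 0.5750, 0.3500, 0.0750; sum = 2.500000.
I averages over the q = 5 poor units only: 2.500000 / 5 = 0.500.

0.500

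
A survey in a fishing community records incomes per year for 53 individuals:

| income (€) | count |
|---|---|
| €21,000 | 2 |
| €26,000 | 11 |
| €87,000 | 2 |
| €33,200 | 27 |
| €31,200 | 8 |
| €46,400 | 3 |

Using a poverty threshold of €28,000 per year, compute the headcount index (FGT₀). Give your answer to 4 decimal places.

13 of the 53 individuals have income below €28,000.
H = 13/53 = 0.2453.

0.2453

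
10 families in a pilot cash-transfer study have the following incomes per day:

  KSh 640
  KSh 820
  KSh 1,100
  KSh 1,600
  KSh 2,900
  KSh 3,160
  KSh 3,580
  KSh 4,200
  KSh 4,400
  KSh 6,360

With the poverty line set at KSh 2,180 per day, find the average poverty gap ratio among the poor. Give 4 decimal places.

0.5229

Below z: KSh 640, KSh 820, KSh 1,100, KSh 1,600 (q = 4 of N = 10).
Relative gaps: 0.7064, 0.6239, 0.4954, 0.2661; sum = 2.091743.
I averages over the q = 4 poor units only: 2.091743 / 4 = 0.5229.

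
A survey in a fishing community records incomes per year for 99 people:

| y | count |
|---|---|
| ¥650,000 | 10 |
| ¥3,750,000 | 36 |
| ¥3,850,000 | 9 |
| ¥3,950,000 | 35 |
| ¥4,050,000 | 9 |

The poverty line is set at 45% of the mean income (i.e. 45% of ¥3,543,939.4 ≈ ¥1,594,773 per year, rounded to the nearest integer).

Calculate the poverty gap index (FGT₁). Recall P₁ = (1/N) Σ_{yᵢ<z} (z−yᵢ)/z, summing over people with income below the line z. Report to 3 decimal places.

Below the line: 10×¥650,000 (q = 10 of N = 99).
Normalized shortfalls: (1594773−650000)/1594773 = 0.5924 (×10).
Sum of shortfalls = 5.924185; P₁ averages over all N: 5.924185 / 99 = 0.060.

0.060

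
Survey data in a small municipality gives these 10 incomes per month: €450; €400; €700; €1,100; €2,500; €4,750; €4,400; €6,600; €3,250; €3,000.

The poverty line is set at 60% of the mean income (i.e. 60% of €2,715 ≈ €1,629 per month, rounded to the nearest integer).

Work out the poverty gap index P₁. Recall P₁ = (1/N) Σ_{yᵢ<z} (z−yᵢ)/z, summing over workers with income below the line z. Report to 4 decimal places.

Below z: €400, €450, €700, €1,100 (q = 4 of N = 10).
Gap ratios (z−y)/z: (1629−400)/1629 = 0.7545; (1629−450)/1629 = 0.7238; (1629−700)/1629 = 0.5703; (1629−1100)/1629 = 0.3247.
Σ = 2.373235. Dividing by the full population N = 10 gives P₁ = 0.2373.

0.2373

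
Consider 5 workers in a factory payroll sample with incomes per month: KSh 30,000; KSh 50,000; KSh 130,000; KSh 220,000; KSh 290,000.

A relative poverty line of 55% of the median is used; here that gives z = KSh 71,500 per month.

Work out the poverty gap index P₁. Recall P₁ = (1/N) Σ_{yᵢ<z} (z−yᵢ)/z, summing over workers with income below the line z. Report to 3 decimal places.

Below z: KSh 30,000, KSh 50,000 (q = 2 of N = 5).
Gap ratios (z−y)/z: (71500−30000)/71500 = 0.5804; (71500−50000)/71500 = 0.3007.
Sum of shortfalls = 0.881119; P₁ averages over all N: 0.881119 / 5 = 0.176.

0.176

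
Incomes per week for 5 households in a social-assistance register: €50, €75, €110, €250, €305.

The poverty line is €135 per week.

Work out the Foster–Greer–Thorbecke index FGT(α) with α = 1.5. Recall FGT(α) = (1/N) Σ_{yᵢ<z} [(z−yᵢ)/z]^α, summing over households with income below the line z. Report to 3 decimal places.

Below the line: €50, €75, €110 (q = 3 of N = 5).
Shortfall ratios: (135−50)/135 = 0.6296; (135−75)/135 = 0.4444; (135−110)/135 = 0.1852.
Raised to α = 1.5: 0.49961; 0.29630; 0.07969.
Sum = 0.875593; FGT(1.5) = 0.875593 / 5 = 0.175.

0.175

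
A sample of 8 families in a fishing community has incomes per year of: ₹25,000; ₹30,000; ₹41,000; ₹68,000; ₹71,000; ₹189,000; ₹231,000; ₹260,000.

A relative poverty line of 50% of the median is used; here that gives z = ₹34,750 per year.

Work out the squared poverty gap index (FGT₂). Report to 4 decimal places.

0.0122

Poor units: ₹25,000, ₹30,000 (q = 2 of N = 8).
Relative gaps: (34750−25000)/34750 = 0.2806; (34750−30000)/34750 = 0.1367.
Squared: 0.0787; 0.0187.
Sum = 0.097407; P₂ = 0.097407 / 8 = 0.0122.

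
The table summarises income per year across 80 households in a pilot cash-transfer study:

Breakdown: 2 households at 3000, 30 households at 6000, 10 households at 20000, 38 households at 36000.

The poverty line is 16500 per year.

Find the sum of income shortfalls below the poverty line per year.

342000

Below z: 2×3000, 30×6000 (q = 32 of N = 80).
Individual gaps: 2×(16500−3000) = 27000; 30×(16500−6000) = 315000.
Aggregate gap = 342000.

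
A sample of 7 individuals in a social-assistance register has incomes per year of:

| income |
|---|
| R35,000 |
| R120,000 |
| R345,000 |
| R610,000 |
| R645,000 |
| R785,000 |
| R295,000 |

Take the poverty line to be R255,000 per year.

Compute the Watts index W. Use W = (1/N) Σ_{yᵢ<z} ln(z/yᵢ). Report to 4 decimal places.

0.3914

Below z: R35,000, R120,000 (q = 2 of N = 7).
ln(z/y) terms: ln(255000/35000) = 1.9859; ln(255000/120000) = 0.7538.
W = 2.739687 / 7 = 0.3914.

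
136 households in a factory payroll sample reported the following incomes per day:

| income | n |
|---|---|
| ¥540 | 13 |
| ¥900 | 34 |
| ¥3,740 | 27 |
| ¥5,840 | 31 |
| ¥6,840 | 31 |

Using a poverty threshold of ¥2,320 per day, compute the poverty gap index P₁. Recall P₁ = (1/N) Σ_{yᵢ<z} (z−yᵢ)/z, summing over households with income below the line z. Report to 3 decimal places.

0.226

Poor units: 13×¥540, 34×¥900 (q = 47 of N = 136).
Gap ratios (z−y)/z: (2320−540)/2320 = 0.7672 (×13); (2320−900)/2320 = 0.6121 (×34).
Sum of shortfalls = 30.784483; P₁ averages over all N: 30.784483 / 136 = 0.226.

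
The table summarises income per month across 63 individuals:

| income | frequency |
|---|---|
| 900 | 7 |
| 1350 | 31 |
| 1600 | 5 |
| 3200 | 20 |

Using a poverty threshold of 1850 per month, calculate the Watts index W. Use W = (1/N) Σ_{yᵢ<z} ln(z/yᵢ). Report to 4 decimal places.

Incomes under z: 7×900, 31×1350, 5×1600 (q = 43 of N = 63).
Log shortfalls: ln(1850/900) = 0.7205 (×7); ln(1850/1350) = 0.3151 (×31); ln(1850/1600) = 0.1452 (×5).
W = 15.537246 / 63 = 0.2466.

0.2466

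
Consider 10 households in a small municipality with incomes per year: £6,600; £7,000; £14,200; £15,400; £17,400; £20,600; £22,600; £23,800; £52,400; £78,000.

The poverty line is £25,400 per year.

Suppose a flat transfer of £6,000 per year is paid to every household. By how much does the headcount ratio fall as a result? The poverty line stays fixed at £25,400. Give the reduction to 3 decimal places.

0.300

Before: below the line — £6,600, £7,000, £14,200, £15,400, £17,400, £20,600, £22,600, £23,800; headcount ratio = 0.80000.
After the £6,000 transfer: below the line — £12,600, £13,000, £20,200, £21,400, £23,400; headcount ratio = 0.50000.
Reduction = 0.80000 − 0.50000 = 0.300.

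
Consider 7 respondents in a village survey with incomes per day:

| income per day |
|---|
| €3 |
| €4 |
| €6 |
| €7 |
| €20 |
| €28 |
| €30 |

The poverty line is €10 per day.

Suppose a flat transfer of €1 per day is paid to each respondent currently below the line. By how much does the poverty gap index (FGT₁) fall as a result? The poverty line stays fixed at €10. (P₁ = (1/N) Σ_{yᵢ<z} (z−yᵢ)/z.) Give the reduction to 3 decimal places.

Before: below the line — €3, €4, €6, €7; poverty gap index (FGT₁) = 0.28571.
After the €1 transfer: below the line — €4, €5, €7, €8; poverty gap index (FGT₁) = 0.22857.
Reduction = 0.28571 − 0.22857 = 0.057.

0.057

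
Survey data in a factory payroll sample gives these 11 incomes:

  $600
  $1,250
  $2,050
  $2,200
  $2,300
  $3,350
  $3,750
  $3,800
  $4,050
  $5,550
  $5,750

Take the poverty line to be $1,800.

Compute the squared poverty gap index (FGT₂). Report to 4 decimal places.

Poor units: $600, $1,250 (q = 2 of N = 11).
Relative gaps: (1800−600)/1800 = 0.6667; (1800−1250)/1800 = 0.3056.
Squared: 0.4444; 0.0934.
Sum = 0.537809; P₂ = 0.537809 / 11 = 0.0489.

0.0489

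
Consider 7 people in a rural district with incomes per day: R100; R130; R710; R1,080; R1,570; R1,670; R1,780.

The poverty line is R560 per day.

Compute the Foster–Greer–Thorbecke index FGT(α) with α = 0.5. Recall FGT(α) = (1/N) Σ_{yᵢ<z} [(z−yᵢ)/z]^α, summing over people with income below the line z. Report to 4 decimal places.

0.2547

Poor units: R100, R130 (q = 2 of N = 7).
Shortfall ratios: (560−100)/560 = 0.8214; (560−130)/560 = 0.7679.
Raised to α = 0.5: 0.90633; 0.87627.
Sum = 1.782602; FGT(0.5) = 1.782602 / 7 = 0.2547.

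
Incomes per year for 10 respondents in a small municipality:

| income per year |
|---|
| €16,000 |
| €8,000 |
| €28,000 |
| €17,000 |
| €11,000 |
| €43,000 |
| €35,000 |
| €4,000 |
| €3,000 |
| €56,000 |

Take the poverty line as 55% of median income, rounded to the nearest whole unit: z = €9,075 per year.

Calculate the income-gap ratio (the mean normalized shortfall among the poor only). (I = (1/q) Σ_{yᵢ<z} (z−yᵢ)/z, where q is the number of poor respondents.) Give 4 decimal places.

0.4490

Below the line: €3,000, €4,000, €8,000 (q = 3 of N = 10).
Shortfall ratios (z−y)/z: 0.6694, 0.5592, 0.1185; sum = 1.347107.
I averages over the q = 3 poor units only: 1.347107 / 3 = 0.4490.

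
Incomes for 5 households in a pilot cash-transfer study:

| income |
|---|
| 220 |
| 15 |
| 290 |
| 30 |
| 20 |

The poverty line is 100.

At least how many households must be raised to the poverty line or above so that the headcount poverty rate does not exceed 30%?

2

3 of the 5 households are poor, so H = 3/5 = 0.600.
A headcount ratio of at most 30% allows at most ⌊0.30 × 5⌋ = 1 poor households.
So at least 3 − 1 = 2 must be lifted.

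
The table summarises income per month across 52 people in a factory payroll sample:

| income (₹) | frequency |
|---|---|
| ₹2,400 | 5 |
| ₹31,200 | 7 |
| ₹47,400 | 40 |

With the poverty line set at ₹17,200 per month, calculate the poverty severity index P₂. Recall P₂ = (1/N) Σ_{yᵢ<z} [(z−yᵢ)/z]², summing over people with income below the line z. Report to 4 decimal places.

Poor units: 5×₹2,400 (q = 5 of N = 52).
Normalized shortfalls: (17200−2400)/17200 = 0.8605 (×5).
Squared: 0.7404 (×5).
Sum = 3.702001; P₂ = 3.702001 / 52 = 0.0712.

0.0712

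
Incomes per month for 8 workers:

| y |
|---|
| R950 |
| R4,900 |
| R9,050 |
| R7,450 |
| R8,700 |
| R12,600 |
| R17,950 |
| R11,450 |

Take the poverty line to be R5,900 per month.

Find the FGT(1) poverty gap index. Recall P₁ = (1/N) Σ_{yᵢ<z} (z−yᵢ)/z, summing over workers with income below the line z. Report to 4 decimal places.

Below the line: R950, R4,900 (q = 2 of N = 8).
Relative gaps: (5900−950)/5900 = 0.8390; (5900−4900)/5900 = 0.1695.
Sum of shortfalls = 1.008475; P₁ averages over all N: 1.008475 / 8 = 0.1261.

0.1261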